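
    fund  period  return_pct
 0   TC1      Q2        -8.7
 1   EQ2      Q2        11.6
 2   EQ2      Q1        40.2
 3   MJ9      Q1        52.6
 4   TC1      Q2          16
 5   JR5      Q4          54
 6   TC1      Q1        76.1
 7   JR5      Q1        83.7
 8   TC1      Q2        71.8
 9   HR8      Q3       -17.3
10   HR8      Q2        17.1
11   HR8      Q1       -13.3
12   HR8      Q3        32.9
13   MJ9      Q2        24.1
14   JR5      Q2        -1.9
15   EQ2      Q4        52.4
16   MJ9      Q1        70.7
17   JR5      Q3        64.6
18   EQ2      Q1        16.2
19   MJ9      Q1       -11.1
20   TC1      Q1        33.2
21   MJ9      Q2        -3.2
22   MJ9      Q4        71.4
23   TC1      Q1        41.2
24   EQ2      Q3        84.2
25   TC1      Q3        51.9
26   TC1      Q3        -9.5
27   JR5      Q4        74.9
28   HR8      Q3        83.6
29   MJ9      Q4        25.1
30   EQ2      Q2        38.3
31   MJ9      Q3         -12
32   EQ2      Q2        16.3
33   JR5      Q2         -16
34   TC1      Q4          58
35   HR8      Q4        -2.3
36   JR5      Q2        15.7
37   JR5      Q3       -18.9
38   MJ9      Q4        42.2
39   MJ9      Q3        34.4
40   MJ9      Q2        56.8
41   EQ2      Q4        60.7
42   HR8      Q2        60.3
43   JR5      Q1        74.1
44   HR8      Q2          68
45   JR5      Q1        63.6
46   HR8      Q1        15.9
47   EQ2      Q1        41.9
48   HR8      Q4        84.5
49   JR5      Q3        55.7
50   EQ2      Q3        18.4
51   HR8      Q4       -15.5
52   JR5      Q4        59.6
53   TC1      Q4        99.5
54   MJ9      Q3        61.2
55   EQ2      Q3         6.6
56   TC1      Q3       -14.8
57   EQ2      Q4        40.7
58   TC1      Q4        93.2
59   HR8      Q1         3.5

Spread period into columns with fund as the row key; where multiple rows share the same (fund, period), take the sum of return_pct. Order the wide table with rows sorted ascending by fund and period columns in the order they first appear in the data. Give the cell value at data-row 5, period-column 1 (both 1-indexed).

79.1

With rows sorted ascending by fund, row 5 is fund=TC1. period columns in first-appearance order: Q2, Q1, Q4, Q3; column 1 is Q2.
Long rows with fund=TC1, period=Q2: -8.7 + 16 + 71.8 = 79.1.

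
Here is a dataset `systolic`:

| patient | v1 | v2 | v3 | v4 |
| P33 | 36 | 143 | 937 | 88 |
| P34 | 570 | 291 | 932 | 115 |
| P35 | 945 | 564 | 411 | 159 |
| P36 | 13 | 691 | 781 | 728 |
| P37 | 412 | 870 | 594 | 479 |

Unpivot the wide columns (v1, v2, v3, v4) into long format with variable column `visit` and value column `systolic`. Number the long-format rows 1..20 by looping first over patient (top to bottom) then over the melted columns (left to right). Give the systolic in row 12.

159

20 rows total (5 × 4). Row 12: index ⌊(12-1)/4⌋ = 2 into patient → P35; (12-1) mod 4 = 3 into the melted columns → v4.
So row 12 is (P35, v4, 159); systolic = 159.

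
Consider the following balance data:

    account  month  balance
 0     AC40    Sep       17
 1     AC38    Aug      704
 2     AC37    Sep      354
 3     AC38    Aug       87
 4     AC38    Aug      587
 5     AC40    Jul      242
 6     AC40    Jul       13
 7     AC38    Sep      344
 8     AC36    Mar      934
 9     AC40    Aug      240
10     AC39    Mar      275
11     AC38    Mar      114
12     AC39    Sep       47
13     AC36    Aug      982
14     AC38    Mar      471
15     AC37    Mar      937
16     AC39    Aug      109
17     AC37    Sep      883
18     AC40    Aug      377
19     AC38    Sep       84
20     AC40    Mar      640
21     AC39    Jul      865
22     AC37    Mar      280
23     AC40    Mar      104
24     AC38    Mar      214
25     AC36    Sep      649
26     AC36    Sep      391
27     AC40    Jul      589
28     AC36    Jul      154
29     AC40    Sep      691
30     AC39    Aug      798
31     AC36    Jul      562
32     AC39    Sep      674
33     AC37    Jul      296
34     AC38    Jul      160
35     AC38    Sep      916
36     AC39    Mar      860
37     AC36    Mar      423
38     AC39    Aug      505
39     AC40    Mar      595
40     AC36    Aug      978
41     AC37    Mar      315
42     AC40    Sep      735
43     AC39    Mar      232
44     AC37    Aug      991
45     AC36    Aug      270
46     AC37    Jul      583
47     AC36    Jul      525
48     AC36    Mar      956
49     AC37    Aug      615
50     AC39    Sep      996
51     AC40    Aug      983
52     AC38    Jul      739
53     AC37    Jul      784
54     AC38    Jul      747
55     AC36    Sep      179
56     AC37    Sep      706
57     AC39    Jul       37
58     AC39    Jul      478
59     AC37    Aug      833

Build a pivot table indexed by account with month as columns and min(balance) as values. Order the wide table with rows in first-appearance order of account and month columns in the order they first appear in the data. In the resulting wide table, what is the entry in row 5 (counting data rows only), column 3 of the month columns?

37

With rows in first-appearance order of account, row 5 is account=AC39. month columns in first-appearance order: Sep, Aug, Jul, Mar; column 3 is Jul.
Long rows with account=AC39, month=Jul: min(865, 37, 478) = 37.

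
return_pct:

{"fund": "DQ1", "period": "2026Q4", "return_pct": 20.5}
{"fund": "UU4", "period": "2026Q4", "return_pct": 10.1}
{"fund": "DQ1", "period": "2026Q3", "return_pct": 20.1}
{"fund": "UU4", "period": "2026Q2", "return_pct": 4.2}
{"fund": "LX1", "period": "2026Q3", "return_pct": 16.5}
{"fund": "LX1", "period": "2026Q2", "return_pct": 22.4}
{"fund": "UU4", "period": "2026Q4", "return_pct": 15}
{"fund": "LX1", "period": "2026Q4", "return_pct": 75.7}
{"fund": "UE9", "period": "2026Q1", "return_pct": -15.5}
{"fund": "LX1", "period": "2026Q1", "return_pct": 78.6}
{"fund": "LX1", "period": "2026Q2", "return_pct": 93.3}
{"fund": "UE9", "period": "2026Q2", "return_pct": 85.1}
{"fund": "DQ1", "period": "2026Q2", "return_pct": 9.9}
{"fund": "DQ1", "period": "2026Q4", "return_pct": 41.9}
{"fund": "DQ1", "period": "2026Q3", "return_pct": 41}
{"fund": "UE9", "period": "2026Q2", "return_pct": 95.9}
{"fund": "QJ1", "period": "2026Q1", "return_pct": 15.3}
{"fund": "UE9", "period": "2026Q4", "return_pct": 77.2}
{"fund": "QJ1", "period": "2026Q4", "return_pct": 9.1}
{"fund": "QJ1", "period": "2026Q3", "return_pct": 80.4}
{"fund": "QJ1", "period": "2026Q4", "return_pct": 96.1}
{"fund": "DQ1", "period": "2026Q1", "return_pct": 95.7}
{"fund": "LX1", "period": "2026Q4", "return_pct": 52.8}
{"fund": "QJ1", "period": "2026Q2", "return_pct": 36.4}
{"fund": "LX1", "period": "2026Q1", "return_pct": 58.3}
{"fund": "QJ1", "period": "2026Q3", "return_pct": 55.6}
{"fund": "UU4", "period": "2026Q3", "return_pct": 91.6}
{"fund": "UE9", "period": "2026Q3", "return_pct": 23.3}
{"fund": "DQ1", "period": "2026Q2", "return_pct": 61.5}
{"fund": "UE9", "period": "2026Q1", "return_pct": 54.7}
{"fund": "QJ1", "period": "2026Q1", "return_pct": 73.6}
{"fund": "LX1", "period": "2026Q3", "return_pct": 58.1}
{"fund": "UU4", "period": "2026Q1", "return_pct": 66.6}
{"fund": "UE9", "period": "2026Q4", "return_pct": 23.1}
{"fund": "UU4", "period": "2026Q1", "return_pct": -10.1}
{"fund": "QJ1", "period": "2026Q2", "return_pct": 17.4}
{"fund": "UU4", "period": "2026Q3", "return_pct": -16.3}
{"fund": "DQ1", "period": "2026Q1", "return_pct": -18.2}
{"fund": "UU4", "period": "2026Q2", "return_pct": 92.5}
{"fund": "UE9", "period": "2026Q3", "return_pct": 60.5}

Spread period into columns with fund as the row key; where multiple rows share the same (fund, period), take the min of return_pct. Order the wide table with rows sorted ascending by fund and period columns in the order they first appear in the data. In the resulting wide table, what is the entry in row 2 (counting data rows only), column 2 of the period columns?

With rows sorted ascending by fund, row 2 is fund=LX1. period columns in first-appearance order: 2026Q4, 2026Q3, 2026Q2, 2026Q1; column 2 is 2026Q3.
Long rows with fund=LX1, period=2026Q3: min(16.5, 58.1) = 16.5.

16.5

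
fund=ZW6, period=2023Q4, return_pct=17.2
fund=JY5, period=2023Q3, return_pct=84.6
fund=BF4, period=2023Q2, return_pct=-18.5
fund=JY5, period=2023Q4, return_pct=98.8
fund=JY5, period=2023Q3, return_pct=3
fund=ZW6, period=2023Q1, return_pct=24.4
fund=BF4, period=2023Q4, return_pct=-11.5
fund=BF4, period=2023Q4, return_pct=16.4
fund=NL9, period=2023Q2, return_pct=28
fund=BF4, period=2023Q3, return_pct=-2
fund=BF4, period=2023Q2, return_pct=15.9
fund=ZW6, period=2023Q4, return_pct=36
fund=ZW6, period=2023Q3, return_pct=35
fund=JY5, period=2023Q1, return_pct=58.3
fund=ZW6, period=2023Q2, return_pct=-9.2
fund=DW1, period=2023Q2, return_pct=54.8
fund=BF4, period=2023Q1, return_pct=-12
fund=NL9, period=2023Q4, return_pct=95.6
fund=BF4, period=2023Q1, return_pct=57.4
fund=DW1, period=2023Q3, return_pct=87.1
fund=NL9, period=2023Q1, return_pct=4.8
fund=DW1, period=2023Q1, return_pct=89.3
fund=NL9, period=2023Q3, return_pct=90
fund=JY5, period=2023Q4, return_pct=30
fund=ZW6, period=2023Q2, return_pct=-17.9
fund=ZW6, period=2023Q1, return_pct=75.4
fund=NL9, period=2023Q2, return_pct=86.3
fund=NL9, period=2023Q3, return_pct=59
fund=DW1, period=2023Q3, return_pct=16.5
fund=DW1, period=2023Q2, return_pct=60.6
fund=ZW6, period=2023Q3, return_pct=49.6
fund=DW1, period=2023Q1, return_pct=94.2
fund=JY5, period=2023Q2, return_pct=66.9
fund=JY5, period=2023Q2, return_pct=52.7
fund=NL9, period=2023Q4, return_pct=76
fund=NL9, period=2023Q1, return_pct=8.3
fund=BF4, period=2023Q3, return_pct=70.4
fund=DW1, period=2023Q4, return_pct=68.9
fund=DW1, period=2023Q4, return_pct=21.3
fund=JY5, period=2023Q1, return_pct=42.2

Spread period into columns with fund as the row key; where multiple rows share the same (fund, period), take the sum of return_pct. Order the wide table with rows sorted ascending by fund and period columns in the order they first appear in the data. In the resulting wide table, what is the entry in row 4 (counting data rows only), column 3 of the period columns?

With rows sorted ascending by fund, row 4 is fund=NL9. period columns in first-appearance order: 2023Q4, 2023Q3, 2023Q2, 2023Q1; column 3 is 2023Q2.
Long rows with fund=NL9, period=2023Q2: 28 + 86.3 = 114.3.

114.3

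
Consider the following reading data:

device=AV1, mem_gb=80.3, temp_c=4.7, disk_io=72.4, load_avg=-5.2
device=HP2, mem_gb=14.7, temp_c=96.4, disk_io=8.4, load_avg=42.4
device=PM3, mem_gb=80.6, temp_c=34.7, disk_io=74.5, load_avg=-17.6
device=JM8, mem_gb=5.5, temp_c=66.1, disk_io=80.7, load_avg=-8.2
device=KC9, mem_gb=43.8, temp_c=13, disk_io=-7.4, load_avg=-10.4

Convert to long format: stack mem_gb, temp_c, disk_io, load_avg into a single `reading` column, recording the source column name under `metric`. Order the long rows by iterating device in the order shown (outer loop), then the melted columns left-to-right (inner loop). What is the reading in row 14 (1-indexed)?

20 rows total (5 × 4). Row 14: index ⌊(14-1)/4⌋ = 3 into device → JM8; (14-1) mod 4 = 1 into the melted columns → temp_c.
So row 14 is (JM8, temp_c, 66.1); reading = 66.1.

66.1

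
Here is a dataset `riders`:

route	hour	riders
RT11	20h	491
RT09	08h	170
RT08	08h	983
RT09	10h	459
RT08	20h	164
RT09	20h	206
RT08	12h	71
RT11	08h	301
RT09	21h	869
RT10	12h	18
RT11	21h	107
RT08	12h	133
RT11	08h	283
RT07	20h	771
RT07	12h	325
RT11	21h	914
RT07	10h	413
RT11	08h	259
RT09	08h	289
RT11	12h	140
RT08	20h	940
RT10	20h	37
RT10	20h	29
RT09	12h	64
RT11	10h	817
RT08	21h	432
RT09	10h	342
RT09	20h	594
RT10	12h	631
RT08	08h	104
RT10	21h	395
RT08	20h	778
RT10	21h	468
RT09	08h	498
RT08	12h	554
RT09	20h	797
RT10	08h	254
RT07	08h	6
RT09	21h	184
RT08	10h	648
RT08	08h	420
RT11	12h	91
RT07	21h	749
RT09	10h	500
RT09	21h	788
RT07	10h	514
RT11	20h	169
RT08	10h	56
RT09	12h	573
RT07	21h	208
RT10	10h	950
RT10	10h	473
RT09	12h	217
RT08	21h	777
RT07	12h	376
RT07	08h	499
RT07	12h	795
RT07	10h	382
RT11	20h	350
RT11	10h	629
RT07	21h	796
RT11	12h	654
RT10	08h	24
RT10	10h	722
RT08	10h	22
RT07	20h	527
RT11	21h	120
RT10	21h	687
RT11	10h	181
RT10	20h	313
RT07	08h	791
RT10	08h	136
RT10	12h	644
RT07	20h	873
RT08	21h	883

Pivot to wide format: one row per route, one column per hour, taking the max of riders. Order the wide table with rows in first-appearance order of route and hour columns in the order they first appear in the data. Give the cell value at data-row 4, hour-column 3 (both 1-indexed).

950

With rows in first-appearance order of route, row 4 is route=RT10. hour columns in first-appearance order: 20h, 08h, 10h, 12h, 21h; column 3 is 10h.
Long rows with route=RT10, hour=10h: max(950, 473, 722) = 950.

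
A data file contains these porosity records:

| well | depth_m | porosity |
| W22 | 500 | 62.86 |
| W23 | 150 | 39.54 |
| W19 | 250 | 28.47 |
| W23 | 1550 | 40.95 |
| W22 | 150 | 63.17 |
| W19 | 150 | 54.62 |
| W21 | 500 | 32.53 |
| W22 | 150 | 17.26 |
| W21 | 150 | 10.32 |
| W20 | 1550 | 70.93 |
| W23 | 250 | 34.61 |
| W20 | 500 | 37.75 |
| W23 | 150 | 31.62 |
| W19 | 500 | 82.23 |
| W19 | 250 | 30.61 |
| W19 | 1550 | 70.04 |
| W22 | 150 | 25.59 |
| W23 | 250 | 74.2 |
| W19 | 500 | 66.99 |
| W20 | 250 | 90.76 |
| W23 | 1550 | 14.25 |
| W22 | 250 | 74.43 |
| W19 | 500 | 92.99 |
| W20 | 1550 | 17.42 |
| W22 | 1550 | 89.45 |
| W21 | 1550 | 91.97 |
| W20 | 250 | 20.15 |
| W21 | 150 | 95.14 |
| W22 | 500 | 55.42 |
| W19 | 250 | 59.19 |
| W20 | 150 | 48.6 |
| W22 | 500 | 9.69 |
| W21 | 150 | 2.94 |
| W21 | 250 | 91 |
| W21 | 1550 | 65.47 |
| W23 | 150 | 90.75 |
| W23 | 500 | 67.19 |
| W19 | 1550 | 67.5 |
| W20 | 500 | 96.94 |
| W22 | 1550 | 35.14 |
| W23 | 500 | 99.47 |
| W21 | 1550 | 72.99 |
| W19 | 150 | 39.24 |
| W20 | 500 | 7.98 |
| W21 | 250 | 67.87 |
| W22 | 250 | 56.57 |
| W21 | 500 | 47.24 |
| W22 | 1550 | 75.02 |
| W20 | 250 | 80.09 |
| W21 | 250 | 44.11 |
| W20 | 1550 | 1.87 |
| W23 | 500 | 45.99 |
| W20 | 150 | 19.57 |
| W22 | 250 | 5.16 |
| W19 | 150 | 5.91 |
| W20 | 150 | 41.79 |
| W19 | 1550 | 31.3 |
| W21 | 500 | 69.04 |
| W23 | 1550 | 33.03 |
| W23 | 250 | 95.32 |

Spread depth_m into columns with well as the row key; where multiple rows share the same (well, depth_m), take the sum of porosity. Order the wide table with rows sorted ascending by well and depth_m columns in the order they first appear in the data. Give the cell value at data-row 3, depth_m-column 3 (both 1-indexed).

202.98

With rows sorted ascending by well, row 3 is well=W21. depth_m columns in first-appearance order: 500, 150, 250, 1550; column 3 is 250.
Long rows with well=W21, depth_m=250: 91 + 67.87 + 44.11 = 202.98.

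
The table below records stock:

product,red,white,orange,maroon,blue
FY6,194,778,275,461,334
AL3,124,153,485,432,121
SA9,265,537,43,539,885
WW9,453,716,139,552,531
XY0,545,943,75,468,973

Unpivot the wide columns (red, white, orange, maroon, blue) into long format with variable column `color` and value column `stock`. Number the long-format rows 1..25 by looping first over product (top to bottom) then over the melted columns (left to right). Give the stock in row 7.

153

25 rows total (5 × 5). Row 7: index ⌊(7-1)/5⌋ = 1 into product → AL3; (7-1) mod 5 = 1 into the melted columns → white.
So row 7 is (AL3, white, 153); stock = 153.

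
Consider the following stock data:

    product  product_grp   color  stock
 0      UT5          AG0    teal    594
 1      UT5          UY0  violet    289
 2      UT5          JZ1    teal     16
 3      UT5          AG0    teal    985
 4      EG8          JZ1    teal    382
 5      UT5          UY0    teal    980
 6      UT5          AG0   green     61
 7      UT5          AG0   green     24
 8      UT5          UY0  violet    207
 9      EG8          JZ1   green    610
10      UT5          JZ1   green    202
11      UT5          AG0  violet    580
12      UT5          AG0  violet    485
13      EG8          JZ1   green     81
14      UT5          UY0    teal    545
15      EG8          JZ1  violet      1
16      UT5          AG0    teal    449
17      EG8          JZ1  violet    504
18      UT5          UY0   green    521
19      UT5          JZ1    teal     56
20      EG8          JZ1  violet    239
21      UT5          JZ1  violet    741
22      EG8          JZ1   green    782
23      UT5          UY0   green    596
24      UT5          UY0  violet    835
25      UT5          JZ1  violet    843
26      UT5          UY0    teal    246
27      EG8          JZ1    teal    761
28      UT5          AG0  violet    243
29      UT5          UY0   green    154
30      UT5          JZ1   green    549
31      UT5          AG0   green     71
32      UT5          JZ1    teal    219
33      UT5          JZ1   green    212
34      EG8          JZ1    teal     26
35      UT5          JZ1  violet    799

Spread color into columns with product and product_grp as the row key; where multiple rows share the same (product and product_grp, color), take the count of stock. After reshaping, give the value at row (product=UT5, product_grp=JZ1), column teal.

Rows with product=UT5, product_grp=JZ1 and color=teal: stock values are 16, 56, 219.
3 rows match — count = 3.

3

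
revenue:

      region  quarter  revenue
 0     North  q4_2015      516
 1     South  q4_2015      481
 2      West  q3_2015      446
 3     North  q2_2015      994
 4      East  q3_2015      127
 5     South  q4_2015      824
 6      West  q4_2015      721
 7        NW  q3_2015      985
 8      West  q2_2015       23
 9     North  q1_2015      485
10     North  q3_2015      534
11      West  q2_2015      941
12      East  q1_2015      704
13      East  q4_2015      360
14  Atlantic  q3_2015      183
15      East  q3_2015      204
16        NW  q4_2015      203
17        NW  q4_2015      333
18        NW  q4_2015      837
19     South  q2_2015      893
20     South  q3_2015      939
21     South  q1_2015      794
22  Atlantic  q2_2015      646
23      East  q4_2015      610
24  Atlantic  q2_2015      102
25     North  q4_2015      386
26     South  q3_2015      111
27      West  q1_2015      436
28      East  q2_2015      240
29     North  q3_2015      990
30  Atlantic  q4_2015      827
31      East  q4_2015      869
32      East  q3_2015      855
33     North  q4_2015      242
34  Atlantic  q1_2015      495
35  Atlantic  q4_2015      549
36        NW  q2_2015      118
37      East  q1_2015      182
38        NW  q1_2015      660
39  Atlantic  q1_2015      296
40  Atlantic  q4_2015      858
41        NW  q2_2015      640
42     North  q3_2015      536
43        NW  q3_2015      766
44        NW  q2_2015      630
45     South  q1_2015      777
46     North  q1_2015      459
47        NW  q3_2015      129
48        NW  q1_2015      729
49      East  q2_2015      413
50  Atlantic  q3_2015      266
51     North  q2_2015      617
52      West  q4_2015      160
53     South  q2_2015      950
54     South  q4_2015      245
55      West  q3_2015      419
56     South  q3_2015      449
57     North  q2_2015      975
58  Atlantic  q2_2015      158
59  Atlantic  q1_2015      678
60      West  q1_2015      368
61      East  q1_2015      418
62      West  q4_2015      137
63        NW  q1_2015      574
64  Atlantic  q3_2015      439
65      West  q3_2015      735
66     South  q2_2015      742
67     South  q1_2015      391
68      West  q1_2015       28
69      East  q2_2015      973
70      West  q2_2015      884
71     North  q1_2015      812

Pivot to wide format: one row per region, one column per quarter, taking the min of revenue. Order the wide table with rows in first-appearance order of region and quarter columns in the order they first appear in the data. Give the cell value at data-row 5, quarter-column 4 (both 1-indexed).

574

With rows in first-appearance order of region, row 5 is region=NW. quarter columns in first-appearance order: q4_2015, q3_2015, q2_2015, q1_2015; column 4 is q1_2015.
Long rows with region=NW, quarter=q1_2015: min(660, 729, 574) = 574.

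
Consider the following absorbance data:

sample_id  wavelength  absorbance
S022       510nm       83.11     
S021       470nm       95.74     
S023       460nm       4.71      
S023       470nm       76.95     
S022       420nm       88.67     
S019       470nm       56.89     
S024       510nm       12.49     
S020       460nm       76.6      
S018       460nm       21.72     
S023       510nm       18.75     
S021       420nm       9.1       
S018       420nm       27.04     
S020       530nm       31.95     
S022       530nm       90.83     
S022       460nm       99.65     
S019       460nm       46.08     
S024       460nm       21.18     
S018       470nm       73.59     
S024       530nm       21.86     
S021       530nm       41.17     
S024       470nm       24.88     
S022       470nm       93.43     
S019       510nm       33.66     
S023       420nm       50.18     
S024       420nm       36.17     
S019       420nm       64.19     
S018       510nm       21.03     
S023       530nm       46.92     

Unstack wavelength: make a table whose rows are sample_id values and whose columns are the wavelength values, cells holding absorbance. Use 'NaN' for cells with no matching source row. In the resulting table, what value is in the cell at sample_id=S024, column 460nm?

The long row with sample_id=S024, wavelength=460nm has absorbance=21.18.

21.18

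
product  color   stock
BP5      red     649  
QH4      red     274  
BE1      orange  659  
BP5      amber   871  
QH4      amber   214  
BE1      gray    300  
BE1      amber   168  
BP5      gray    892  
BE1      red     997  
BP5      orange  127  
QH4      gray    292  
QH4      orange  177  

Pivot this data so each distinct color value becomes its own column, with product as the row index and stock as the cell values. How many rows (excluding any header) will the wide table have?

3

3 distinct product values → 3 rows.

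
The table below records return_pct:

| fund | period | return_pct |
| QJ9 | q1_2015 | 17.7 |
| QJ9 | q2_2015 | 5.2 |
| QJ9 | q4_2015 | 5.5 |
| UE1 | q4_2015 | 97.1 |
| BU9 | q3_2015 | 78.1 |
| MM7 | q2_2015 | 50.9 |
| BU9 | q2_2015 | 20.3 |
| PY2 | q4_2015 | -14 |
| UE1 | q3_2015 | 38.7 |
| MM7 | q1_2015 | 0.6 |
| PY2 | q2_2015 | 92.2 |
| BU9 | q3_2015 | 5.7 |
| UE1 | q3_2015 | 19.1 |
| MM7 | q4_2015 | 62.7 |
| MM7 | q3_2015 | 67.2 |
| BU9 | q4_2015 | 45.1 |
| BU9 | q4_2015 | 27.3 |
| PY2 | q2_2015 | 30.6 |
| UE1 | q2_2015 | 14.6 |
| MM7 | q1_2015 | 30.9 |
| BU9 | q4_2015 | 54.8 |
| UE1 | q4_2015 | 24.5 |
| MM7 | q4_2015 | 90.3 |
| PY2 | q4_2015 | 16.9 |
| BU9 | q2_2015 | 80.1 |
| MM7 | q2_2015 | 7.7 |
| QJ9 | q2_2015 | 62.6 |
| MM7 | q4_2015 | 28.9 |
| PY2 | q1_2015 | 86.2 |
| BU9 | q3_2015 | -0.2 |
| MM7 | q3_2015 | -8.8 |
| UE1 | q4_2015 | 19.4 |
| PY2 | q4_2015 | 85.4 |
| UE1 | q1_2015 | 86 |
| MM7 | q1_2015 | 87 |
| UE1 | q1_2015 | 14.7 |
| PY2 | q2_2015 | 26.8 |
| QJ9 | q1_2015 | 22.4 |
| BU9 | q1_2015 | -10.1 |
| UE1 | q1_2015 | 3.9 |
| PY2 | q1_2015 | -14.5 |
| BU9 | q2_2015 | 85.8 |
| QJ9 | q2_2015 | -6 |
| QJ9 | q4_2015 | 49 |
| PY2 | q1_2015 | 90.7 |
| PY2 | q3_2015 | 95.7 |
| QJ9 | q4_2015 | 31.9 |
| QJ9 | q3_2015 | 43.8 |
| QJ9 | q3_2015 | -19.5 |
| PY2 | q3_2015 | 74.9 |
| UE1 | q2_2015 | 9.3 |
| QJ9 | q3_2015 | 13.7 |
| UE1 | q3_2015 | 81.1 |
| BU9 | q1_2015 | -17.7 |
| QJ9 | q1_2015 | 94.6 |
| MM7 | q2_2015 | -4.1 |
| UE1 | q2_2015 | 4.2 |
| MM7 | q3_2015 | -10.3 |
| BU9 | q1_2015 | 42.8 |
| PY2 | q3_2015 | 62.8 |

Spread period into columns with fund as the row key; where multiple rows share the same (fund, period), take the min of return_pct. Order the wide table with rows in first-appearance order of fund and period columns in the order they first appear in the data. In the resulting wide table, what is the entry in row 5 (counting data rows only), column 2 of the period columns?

26.8

With rows in first-appearance order of fund, row 5 is fund=PY2. period columns in first-appearance order: q1_2015, q2_2015, q4_2015, q3_2015; column 2 is q2_2015.
Long rows with fund=PY2, period=q2_2015: min(92.2, 30.6, 26.8) = 26.8.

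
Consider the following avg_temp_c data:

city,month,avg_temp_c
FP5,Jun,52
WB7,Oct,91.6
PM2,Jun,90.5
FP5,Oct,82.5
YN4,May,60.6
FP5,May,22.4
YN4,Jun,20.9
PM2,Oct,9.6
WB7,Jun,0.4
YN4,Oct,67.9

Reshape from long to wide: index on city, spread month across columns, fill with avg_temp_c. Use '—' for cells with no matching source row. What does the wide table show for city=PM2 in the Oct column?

9.6

The long row with city=PM2, month=Oct has avg_temp_c=9.6.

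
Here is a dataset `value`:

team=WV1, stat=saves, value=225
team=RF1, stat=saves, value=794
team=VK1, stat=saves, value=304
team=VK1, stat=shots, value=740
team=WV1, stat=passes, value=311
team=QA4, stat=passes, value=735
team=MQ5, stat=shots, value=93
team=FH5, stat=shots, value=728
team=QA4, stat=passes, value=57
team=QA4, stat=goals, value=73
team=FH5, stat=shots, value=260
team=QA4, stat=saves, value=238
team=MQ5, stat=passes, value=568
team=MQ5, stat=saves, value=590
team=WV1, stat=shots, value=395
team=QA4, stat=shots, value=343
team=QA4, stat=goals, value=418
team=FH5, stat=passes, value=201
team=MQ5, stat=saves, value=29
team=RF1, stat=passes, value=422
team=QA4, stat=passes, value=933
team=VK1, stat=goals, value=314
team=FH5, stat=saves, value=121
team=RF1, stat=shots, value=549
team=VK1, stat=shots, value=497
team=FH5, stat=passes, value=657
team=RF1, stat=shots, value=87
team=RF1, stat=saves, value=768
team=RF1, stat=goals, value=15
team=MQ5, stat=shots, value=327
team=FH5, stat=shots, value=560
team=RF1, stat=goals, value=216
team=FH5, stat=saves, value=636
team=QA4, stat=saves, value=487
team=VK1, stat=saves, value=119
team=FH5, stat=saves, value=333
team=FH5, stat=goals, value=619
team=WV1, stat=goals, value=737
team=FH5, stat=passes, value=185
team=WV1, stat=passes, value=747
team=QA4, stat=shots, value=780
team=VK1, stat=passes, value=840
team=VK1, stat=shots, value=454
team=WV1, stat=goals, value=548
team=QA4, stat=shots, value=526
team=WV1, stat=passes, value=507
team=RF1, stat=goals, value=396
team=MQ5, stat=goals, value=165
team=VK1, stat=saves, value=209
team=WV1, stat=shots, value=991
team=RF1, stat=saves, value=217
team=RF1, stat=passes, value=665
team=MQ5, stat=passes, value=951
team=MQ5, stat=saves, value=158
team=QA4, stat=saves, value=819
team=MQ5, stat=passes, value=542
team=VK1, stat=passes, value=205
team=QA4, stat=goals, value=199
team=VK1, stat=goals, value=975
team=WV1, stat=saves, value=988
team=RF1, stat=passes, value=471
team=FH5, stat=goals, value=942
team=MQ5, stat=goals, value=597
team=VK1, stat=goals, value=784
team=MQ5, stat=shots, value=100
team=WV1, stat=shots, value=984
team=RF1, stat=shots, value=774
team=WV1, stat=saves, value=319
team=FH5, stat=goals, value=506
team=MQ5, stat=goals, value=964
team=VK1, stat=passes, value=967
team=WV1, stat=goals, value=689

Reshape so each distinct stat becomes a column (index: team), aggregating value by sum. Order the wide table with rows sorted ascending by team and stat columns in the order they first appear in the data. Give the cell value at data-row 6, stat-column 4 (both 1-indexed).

1974

With rows sorted ascending by team, row 6 is team=WV1. stat columns in first-appearance order: saves, shots, passes, goals; column 4 is goals.
Long rows with team=WV1, stat=goals: 737 + 548 + 689 = 1974.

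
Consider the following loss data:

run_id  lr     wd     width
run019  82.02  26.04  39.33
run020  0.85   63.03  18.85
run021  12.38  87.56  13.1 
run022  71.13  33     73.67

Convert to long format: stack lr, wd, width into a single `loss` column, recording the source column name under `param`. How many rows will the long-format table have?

12

4 run_id values × 3 melted columns = 12 rows.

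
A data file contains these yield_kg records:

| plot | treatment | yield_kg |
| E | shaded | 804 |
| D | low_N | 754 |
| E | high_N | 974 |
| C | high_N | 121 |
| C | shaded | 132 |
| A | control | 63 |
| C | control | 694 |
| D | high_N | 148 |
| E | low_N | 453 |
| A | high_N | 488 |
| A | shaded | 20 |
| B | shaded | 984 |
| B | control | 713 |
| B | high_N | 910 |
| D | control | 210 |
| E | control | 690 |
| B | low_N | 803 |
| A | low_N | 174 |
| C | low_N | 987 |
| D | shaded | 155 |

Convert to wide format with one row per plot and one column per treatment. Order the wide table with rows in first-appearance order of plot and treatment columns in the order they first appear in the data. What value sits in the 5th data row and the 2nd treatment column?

With rows in first-appearance order of plot, row 5 is plot=B. treatment columns in first-appearance order: shaded, low_N, high_N, control; column 2 is low_N.
Long rows with plot=B, treatment=low_N: yield_kg = 803.

803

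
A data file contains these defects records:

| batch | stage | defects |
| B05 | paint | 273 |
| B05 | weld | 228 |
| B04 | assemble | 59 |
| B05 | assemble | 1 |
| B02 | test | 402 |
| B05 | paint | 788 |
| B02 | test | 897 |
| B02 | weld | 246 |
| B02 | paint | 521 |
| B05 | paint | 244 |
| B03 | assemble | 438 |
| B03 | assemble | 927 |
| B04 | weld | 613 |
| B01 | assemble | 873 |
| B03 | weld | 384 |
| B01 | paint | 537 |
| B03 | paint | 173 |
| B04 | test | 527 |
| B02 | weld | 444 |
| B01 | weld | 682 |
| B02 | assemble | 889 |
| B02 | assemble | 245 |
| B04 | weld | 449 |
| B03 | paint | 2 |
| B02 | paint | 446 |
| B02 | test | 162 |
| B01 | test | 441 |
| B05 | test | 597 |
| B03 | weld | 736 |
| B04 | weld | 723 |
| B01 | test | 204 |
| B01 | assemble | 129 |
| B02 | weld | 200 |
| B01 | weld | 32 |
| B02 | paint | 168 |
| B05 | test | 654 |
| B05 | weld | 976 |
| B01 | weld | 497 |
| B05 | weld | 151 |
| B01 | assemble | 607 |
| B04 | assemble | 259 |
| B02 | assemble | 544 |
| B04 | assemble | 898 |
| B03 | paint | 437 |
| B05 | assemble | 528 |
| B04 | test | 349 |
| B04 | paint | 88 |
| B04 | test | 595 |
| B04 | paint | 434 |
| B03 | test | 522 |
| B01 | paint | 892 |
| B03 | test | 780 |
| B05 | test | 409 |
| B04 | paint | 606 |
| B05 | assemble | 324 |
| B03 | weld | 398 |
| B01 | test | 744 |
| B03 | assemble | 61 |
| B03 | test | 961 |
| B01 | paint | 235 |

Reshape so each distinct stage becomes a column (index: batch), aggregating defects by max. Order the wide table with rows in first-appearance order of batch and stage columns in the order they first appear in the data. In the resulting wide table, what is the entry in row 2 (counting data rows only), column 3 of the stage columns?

898

With rows in first-appearance order of batch, row 2 is batch=B04. stage columns in first-appearance order: paint, weld, assemble, test; column 3 is assemble.
Long rows with batch=B04, stage=assemble: max(59, 259, 898) = 898.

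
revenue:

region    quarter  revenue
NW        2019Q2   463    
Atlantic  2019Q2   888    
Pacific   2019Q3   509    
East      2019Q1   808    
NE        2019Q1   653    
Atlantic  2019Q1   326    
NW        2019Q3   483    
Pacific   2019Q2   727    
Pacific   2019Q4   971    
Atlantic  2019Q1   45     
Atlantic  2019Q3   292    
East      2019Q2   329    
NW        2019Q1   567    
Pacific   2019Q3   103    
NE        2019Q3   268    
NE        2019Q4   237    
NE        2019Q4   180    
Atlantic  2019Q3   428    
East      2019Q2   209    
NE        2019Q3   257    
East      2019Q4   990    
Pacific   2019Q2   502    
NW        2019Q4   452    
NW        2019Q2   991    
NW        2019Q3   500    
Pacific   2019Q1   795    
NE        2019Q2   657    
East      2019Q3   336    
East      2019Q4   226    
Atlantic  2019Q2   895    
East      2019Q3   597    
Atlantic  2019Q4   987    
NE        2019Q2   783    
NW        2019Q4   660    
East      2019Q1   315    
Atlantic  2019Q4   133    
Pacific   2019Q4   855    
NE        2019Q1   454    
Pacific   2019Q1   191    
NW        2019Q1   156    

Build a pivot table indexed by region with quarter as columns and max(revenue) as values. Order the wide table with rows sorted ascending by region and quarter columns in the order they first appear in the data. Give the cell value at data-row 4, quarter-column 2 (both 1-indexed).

500

With rows sorted ascending by region, row 4 is region=NW. quarter columns in first-appearance order: 2019Q2, 2019Q3, 2019Q1, 2019Q4; column 2 is 2019Q3.
Long rows with region=NW, quarter=2019Q3: max(483, 500) = 500.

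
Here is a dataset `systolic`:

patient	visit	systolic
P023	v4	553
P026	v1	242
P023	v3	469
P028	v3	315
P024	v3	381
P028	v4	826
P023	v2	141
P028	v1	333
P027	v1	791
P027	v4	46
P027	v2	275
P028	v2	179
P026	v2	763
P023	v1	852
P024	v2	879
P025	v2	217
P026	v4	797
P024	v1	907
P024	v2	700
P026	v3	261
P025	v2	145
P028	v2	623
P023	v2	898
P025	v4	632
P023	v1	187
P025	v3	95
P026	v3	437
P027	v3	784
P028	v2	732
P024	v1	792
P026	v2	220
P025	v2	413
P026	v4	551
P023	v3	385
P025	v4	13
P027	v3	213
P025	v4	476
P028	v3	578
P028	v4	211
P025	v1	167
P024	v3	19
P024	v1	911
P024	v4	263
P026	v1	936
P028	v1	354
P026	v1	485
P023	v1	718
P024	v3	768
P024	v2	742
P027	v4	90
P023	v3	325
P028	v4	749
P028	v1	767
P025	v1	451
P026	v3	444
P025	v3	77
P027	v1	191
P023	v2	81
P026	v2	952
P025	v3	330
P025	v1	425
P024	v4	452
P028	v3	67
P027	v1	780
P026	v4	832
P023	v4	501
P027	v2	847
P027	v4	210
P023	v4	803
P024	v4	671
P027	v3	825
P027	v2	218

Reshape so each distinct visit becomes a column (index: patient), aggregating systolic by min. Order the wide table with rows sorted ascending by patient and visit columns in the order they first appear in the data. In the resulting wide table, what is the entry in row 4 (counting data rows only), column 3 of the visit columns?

261

With rows sorted ascending by patient, row 4 is patient=P026. visit columns in first-appearance order: v4, v1, v3, v2; column 3 is v3.
Long rows with patient=P026, visit=v3: min(261, 437, 444) = 261.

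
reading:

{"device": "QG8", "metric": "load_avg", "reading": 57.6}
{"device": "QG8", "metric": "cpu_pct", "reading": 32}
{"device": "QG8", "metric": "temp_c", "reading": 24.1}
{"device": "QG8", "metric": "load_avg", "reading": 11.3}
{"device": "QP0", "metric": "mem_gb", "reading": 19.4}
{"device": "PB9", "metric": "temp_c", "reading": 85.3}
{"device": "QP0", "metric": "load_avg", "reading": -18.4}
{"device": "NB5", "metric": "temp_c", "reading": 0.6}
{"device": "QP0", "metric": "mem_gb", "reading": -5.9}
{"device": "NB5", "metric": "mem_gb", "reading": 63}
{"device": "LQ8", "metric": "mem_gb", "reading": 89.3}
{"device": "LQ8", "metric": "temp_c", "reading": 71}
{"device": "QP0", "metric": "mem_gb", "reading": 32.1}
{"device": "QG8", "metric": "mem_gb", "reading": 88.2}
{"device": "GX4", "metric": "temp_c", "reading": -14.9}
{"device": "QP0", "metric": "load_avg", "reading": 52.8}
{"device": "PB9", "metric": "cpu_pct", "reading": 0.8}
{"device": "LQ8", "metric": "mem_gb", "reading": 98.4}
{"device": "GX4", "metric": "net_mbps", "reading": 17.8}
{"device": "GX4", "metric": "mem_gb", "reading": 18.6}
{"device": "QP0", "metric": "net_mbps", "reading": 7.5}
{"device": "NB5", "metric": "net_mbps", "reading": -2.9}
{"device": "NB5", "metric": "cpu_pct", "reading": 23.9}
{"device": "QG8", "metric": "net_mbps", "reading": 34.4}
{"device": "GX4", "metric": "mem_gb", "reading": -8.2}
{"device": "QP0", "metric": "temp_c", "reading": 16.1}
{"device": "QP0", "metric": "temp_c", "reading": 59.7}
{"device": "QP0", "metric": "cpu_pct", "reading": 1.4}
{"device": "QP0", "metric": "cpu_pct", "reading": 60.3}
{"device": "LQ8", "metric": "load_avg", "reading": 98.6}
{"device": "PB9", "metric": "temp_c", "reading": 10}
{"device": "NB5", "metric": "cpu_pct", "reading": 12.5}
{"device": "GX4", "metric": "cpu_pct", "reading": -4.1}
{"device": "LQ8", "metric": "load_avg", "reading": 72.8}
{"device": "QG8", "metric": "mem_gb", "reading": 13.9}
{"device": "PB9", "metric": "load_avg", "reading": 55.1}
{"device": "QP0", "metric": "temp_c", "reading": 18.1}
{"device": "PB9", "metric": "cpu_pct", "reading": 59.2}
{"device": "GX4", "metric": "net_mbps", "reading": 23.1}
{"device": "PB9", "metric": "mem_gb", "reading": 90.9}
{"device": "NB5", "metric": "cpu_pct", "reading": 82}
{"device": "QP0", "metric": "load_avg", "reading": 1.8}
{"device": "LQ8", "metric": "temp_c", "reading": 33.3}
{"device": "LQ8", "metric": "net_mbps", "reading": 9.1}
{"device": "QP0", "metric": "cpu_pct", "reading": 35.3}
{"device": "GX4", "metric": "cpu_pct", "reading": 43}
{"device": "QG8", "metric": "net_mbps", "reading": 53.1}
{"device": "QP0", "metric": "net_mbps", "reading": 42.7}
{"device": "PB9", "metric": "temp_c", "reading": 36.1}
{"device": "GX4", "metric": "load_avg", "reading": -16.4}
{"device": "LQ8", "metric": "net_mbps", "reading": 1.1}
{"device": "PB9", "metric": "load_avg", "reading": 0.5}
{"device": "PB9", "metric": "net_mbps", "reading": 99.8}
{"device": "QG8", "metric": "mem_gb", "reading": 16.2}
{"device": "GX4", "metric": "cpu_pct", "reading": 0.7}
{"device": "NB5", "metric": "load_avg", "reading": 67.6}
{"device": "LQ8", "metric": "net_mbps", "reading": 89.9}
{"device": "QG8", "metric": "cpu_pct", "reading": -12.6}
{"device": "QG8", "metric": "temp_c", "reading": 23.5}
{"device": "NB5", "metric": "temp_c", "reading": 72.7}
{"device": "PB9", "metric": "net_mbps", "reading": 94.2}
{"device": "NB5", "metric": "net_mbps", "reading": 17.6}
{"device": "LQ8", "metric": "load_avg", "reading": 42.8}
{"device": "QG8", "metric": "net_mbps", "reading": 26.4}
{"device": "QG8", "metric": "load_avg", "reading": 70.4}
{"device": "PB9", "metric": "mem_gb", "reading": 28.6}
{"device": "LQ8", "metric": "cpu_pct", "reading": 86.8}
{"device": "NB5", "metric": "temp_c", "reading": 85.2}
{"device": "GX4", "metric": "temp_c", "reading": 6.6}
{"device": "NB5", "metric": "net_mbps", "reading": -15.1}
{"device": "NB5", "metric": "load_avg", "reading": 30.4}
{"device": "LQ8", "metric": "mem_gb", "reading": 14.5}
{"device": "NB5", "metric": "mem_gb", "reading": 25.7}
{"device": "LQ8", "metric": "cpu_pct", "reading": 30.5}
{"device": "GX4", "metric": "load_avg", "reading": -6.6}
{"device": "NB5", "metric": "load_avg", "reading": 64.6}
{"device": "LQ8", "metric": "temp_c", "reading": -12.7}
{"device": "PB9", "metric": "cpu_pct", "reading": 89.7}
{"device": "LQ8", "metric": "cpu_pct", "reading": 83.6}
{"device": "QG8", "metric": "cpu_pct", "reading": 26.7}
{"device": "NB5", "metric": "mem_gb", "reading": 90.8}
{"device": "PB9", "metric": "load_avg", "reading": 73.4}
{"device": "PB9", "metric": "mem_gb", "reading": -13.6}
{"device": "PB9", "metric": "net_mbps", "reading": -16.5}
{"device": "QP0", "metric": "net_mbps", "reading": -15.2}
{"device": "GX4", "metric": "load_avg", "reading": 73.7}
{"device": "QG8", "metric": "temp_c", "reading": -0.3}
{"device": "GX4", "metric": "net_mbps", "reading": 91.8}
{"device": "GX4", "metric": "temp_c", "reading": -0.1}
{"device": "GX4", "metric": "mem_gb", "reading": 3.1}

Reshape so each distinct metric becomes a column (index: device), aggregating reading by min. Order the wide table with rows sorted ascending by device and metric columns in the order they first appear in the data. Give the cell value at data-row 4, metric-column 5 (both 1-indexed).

-16.5

With rows sorted ascending by device, row 4 is device=PB9. metric columns in first-appearance order: load_avg, cpu_pct, temp_c, mem_gb, net_mbps; column 5 is net_mbps.
Long rows with device=PB9, metric=net_mbps: min(99.8, 94.2, -16.5) = -16.5.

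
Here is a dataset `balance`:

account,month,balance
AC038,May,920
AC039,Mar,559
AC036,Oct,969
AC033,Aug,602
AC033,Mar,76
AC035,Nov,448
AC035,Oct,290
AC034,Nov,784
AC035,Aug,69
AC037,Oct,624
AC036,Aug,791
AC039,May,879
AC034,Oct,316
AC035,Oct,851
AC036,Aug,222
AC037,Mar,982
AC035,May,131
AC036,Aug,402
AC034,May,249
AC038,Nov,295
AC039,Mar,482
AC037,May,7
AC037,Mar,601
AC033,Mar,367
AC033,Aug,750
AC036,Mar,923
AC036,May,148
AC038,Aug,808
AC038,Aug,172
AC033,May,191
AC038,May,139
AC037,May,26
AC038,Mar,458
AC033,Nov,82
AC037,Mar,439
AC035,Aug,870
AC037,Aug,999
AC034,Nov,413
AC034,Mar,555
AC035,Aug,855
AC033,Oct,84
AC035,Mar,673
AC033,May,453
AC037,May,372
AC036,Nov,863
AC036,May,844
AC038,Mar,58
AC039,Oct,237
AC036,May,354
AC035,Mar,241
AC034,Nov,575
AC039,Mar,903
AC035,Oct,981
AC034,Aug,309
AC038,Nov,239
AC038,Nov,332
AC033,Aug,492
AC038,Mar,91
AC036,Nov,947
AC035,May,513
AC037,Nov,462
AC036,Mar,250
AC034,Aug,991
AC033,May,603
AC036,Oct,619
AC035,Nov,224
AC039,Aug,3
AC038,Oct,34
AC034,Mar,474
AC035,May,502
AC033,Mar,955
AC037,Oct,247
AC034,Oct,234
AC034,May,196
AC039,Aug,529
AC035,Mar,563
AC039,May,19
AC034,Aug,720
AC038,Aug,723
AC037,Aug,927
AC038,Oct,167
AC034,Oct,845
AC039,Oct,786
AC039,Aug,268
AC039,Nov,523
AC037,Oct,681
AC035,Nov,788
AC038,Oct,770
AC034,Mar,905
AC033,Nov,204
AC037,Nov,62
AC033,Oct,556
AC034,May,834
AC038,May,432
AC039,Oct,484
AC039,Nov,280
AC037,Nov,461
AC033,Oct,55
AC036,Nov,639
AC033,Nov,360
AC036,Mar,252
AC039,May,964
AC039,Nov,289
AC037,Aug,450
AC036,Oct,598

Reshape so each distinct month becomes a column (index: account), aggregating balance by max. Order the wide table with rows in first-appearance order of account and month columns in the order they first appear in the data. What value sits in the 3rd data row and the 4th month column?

791

With rows in first-appearance order of account, row 3 is account=AC036. month columns in first-appearance order: May, Mar, Oct, Aug, Nov; column 4 is Aug.
Long rows with account=AC036, month=Aug: max(791, 222, 402) = 791.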